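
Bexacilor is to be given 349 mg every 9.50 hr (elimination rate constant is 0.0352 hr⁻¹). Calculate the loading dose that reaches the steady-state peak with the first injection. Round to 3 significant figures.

1230 mg

Accumulation ratio R = 1 / (1 − e^(−kτ)) = 1 / (1 − e^(−0.03520×9.50)) = 1 / (1 − 0.7158) = 3.518
Loading dose = maintenance dose × R = 349 × 3.518 ≈ 1230 mg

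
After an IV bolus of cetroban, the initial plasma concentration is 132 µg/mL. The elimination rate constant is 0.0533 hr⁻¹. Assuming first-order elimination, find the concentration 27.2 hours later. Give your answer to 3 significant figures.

C(t) = C₀ e^(−kt) = 132 × e^(−0.05330 × 27.2) = 132 × e^(−1.450) = 132 × 0.2346 ≈ 31.0 µg/mL

31.0 µg/mL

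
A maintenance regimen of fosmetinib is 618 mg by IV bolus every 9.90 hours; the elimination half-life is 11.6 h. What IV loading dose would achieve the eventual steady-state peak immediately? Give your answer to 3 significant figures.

k = ln 2 / 11.6 = 0.05975 h⁻¹
Accumulation ratio R = 1 / (1 − e^(−kτ)) = 1 / (1 − e^(−0.05975×9.90)) = 1 / (1 − 0.5535) = 2.239
Loading dose = maintenance dose × R = 618 × 2.239 ≈ 1380 mg

1380 mg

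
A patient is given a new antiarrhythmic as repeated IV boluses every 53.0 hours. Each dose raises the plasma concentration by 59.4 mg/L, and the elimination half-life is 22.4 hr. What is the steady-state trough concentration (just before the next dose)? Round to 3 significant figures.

k = ln 2 / 22.4 = 0.03094 hr⁻¹
Fraction remaining after one interval: e^(−kτ) = e^(−0.03094 × 53.0) = 0.1940
R = 1 / (1 − 0.1940) = 1.241
Css,max = 59.4 × 1.241 = 73.69 mg/L
Css,min = Css,max × e^(−kτ) = 73.69 × 0.1940 ≈ 14.3 mg/L

14.3 mg/L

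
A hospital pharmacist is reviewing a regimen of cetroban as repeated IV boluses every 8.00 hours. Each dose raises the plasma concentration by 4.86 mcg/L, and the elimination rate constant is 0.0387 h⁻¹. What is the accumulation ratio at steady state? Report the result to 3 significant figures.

Fraction remaining after one interval: e^(−kτ) = e^(−0.03870 × 8.00) = 0.7337
R = 1 / (1 − 0.7337) = 1 / 0.2663 ≈ 3.76

3.76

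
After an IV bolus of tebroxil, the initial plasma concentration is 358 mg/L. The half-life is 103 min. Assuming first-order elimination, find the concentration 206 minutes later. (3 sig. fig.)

k = ln 2 / 103 = 0.006730 min⁻¹
C(t) = C₀ e^(−kt) = 358 × e^(−0.006730 × 206) = 358 × e^(−1.386) = 358 × 0.2500 ≈ 89.5 mg/L

89.5 mg/L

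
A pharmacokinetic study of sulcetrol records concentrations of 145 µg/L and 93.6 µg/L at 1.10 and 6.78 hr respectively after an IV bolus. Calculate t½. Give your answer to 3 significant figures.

8.99 hours

k = ln(C₁/C₂) / (t₂ − t₁) = ln(145/93.6) / (6.78 − 1.10)
  = 0.4377 / 5.680 = 0.07706 hr⁻¹
t½ = ln 2 / k = ln 2 / 0.07706 ≈ 8.99 hours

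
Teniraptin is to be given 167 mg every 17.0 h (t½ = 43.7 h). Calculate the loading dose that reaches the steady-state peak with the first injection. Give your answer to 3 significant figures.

k = ln 2 / 43.7 = 0.01586 h⁻¹
Accumulation ratio R = 1 / (1 − e^(−kτ)) = 1 / (1 − e^(−0.01586×17.0)) = 1 / (1 − 0.7637) = 4.231
Loading dose = maintenance dose × R = 167 × 4.231 ≈ 707 mg

707 mg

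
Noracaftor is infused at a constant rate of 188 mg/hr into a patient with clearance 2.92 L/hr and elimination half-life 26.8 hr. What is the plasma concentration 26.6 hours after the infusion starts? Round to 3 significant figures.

Css = rate / CL = 188 / 2.92 = 64.38 µg/mL
k = ln 2 / 26.8 = 0.02586 hr⁻¹
C(t) = Css (1 − e^(−kt)) = 64.38 × (1 − e^(−0.6880)) = 64.38 × 0.4974 ≈ 32.0 µg/mL

32.0 µg/mL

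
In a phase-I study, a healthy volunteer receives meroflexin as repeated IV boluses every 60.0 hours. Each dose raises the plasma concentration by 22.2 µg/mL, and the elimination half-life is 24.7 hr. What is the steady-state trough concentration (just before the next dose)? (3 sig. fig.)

5.06 µg/mL

k = ln 2 / 24.7 = 0.02806 hr⁻¹
Fraction remaining after one interval: e^(−kτ) = e^(−0.02806 × 60.0) = 0.1857
R = 1 / (1 − 0.1857) = 1.228
Css,max = 22.2 × 1.228 = 27.26 µg/mL
Css,min = Css,max × e^(−kτ) = 27.26 × 0.1857 ≈ 5.06 µg/mL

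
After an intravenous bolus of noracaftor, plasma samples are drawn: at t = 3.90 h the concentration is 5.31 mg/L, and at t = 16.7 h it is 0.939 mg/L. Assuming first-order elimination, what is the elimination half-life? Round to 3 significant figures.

5.12 hours

k = ln(C₁/C₂) / (t₂ − t₁) = ln(5.31/0.939) / (16.7 − 3.90)
  = 1.733 / 12.80 = 0.1354 h⁻¹
t½ = ln 2 / k = ln 2 / 0.1354 ≈ 5.12 hours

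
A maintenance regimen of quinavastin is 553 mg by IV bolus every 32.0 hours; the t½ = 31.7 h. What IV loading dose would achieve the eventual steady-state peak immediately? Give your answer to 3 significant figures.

1100 mg

k = ln 2 / 31.7 = 0.02187 h⁻¹
Accumulation ratio R = 1 / (1 − e^(−kτ)) = 1 / (1 − e^(−0.02187×32.0)) = 1 / (1 − 0.4967) = 1.987
Loading dose = maintenance dose × R = 553 × 1.987 ≈ 1100 mg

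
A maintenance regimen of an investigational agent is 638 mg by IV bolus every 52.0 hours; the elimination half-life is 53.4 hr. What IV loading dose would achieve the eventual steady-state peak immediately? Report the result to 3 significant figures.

1300 mg

k = ln 2 / 53.4 = 0.01298 hr⁻¹
Accumulation ratio R = 1 / (1 − e^(−kτ)) = 1 / (1 − e^(−0.01298×52.0)) = 1 / (1 − 0.5092) = 2.037
Loading dose = maintenance dose × R = 638 × 2.037 ≈ 1300 mg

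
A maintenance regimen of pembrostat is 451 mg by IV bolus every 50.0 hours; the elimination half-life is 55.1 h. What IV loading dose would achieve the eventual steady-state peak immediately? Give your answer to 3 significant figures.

k = ln 2 / 55.1 = 0.01258 h⁻¹
Accumulation ratio R = 1 / (1 − e^(−kτ)) = 1 / (1 − e^(−0.01258×50.0)) = 1 / (1 − 0.5331) = 2.142
Loading dose = maintenance dose × R = 451 × 2.142 ≈ 966 mg

966 mg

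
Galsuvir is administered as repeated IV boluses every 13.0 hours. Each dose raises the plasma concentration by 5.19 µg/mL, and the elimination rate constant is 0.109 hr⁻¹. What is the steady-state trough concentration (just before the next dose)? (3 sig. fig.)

1.66 µg/mL

Fraction remaining after one interval: e^(−kτ) = e^(−0.1090 × 13.0) = 0.2424
R = 1 / (1 − 0.2424) = 1.320
Css,max = 5.19 × 1.320 = 6.851 µg/mL
Css,min = Css,max × e^(−kτ) = 6.851 × 0.2424 ≈ 1.66 µg/mL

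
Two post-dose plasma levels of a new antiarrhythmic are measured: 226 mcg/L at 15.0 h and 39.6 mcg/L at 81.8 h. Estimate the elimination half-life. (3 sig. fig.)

26.6 hours

k = ln(C₁/C₂) / (t₂ − t₁) = ln(226/39.6) / (81.8 − 15.0)
  = 1.742 / 66.80 = 0.02607 h⁻¹
t½ = ln 2 / k = ln 2 / 0.02607 ≈ 26.6 hours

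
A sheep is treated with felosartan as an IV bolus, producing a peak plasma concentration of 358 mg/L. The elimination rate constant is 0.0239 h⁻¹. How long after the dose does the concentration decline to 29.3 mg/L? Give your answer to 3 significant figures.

105 hours

C(t) = C₀ e^(−kt)  ⇒  t = ln(C₀/C) / k
t = ln(358/29.3) / 0.02390 = 2.503 / 0.02390 ≈ 105 hours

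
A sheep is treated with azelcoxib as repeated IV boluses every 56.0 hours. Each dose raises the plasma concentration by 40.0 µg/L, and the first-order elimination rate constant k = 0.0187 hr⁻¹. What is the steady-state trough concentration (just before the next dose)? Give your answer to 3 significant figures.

21.6 µg/L

Fraction remaining after one interval: e^(−kτ) = e^(−0.01870 × 56.0) = 0.3509
R = 1 / (1 − 0.3509) = 1.541
Css,max = 40.0 × 1.541 = 61.63 µg/L
Css,min = Css,max × e^(−kτ) = 61.63 × 0.3509 ≈ 21.6 µg/L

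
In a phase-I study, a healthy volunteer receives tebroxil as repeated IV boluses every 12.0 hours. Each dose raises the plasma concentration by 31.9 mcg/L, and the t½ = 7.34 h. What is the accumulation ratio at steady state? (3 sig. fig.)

1.47

k = ln 2 / 7.34 = 0.09443 h⁻¹
Fraction remaining after one interval: e^(−kτ) = e^(−0.09443 × 12.0) = 0.3220
R = 1 / (1 − 0.3220) = 1 / 0.6780 ≈ 1.47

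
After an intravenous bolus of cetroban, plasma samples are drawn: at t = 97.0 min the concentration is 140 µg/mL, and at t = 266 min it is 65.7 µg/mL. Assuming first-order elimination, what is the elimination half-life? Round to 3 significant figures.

155 minutes

k = ln(C₁/C₂) / (t₂ − t₁) = ln(140/65.7) / (266 − 97.0)
  = 0.7565 / 169.0 = 0.004477 min⁻¹
t½ = ln 2 / k = ln 2 / 0.004477 ≈ 155 minutes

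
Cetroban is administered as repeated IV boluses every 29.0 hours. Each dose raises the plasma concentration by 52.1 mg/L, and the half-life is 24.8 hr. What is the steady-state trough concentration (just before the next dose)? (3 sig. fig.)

k = ln 2 / 24.8 = 0.02795 hr⁻¹
Fraction remaining after one interval: e^(−kτ) = e^(−0.02795 × 29.0) = 0.4446
R = 1 / (1 − 0.4446) = 1.801
Css,max = 52.1 × 1.801 = 93.81 mg/L
Css,min = Css,max × e^(−kτ) = 93.81 × 0.4446 ≈ 41.7 mg/L

41.7 mg/L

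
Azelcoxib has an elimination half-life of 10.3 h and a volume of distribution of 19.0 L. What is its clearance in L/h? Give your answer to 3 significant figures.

1.28 L/h

k = ln 2 / t½ = ln 2 / 10.3 = 0.06730 h⁻¹
CL = k · V = 0.06730 × 19.0 ≈ 1.28 L/h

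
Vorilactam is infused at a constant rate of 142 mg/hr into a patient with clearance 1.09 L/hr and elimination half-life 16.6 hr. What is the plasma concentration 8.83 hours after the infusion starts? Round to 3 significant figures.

40.2 mg/L

Css = rate / CL = 142 / 1.09 = 130.3 mg/L
k = ln 2 / 16.6 = 0.04176 hr⁻¹
C(t) = Css (1 − e^(−kt)) = 130.3 × (1 − e^(−0.3687)) = 130.3 × 0.3084 ≈ 40.2 mg/L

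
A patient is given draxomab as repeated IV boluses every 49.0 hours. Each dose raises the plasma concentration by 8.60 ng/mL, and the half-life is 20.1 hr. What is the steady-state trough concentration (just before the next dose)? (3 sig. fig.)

k = ln 2 / 20.1 = 0.03448 hr⁻¹
Fraction remaining after one interval: e^(−kτ) = e^(−0.03448 × 49.0) = 0.1846
R = 1 / (1 − 0.1846) = 1.226
Css,max = 8.60 × 1.226 = 10.55 ng/mL
Css,min = Css,max × e^(−kτ) = 10.55 × 0.1846 ≈ 1.95 ng/mL

1.95 ng/mL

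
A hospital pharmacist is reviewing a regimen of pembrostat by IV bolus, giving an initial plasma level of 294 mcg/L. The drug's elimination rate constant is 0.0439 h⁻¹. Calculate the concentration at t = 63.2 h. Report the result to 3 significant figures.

C(t) = C₀ e^(−kt) = 294 × e^(−0.04390 × 63.2) = 294 × e^(−2.774) = 294 × 0.06238 ≈ 18.3 mcg/L

18.3 mcg/L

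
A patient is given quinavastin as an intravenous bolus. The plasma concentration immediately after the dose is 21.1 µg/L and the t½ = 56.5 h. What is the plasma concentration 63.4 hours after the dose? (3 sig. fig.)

9.69 µg/L

k = ln 2 / 56.5 = 0.01227 h⁻¹
63.4 h is 1.122 half-lives, so C = 21.1 × (1/2)^1.122 = 21.1 × 0.4594 ≈ 9.69 µg/L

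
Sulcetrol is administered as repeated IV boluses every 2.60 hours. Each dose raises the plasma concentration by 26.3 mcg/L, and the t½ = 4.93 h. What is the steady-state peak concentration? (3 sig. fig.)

k = ln 2 / 4.93 = 0.1406 h⁻¹
Fraction remaining after one interval: e^(−kτ) = e^(−0.1406 × 2.60) = 0.6938
R = 1 / (1 − 0.6938) = 3.266
Css,max = 26.3 × 3.266 ≈ 85.9 mcg/L

85.9 mcg/L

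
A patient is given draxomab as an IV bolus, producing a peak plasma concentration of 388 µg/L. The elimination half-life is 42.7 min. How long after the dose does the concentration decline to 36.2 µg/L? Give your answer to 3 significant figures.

146 minutes

k = ln 2 / 42.7 = 0.01623 min⁻¹
C(t) = C₀ e^(−kt)  ⇒  t = ln(C₀/C) / k
t = ln(388/36.2) / 0.01623 = 2.372 / 0.01623 ≈ 146 minutes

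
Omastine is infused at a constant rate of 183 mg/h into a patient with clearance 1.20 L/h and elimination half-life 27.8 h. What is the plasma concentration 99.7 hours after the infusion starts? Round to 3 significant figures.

Css = rate / CL = 183 / 1.20 = 152.5 µg/mL
k = ln 2 / 27.8 = 0.02493 h⁻¹
C(t) = Css (1 − e^(−kt)) = 152.5 × (1 − e^(−2.486)) = 152.5 × 0.9167 ≈ 140 µg/mL

140 µg/mL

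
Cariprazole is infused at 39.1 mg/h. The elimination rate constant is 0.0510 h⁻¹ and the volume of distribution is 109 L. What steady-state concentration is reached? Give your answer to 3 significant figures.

7.03 µg/mL

CL = k · V = 0.0510 × 109 = 5.559 L/h
Css = rate / CL = 39.1 / 5.559 ≈ 7.03 µg/mL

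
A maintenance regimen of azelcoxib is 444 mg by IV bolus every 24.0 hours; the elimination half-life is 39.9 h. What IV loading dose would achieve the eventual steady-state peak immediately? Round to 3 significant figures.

k = ln 2 / 39.9 = 0.01737 h⁻¹
Accumulation ratio R = 1 / (1 − e^(−kτ)) = 1 / (1 − e^(−0.01737×24.0)) = 1 / (1 − 0.6591) = 2.933
Loading dose = maintenance dose × R = 444 × 2.933 ≈ 1300 mg

1300 mg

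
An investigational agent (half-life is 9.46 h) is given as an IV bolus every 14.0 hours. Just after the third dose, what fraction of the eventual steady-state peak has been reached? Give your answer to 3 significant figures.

k = ln 2 / 9.46 = 0.07327 h⁻¹
f_n = 1 − e^(−nkτ) = 1 − e^(−3 × 0.07327 × 14.0) = 1 − e^(−3.077) = 1 − 0.04608 ≈ 0.954

0.954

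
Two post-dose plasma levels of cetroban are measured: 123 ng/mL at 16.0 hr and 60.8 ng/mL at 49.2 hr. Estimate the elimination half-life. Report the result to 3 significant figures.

k = ln(C₁/C₂) / (t₂ − t₁) = ln(123/60.8) / (49.2 − 16.0)
  = 0.7046 / 33.20 = 0.02122 hr⁻¹
t½ = ln 2 / k = ln 2 / 0.02122 ≈ 32.7 hours

32.7 hours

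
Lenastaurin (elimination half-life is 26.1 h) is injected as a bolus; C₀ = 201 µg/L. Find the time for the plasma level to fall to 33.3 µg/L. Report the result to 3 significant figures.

67.7 hours

k = ln 2 / 26.1 = 0.02656 h⁻¹
C(t) = C₀ e^(−kt)  ⇒  t = ln(C₀/C) / k
t = ln(201/33.3) / 0.02656 = 1.798 / 0.02656 ≈ 67.7 hours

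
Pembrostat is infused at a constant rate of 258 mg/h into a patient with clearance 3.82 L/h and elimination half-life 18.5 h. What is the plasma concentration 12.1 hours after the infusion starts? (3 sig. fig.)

24.6 mg/L

Css = rate / CL = 258 / 3.82 = 67.54 mg/L
k = ln 2 / 18.5 = 0.03747 h⁻¹
C(t) = Css (1 − e^(−kt)) = 67.54 × (1 − e^(−0.4534)) = 67.54 × 0.3645 ≈ 24.6 mg/L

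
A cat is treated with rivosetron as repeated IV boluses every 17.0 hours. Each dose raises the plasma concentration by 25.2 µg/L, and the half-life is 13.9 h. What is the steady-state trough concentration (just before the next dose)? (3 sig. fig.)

k = ln 2 / 13.9 = 0.04987 h⁻¹
Fraction remaining after one interval: e^(−kτ) = e^(−0.04987 × 17.0) = 0.4284
R = 1 / (1 − 0.4284) = 1.749
Css,max = 25.2 × 1.749 = 44.09 µg/L
Css,min = Css,max × e^(−kτ) = 44.09 × 0.4284 ≈ 18.9 µg/L

18.9 µg/L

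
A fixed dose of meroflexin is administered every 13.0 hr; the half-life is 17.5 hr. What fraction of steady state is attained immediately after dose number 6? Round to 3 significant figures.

k = ln 2 / 17.5 = 0.03961 hr⁻¹
f_n = 1 − e^(−nkτ) = 1 − e^(−6 × 0.03961 × 13.0) = 1 − e^(−3.089) = 1 − 0.04553 ≈ 0.954

0.954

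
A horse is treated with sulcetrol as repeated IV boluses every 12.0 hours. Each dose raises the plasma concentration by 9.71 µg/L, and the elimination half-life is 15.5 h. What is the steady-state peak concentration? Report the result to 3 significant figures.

23.4 µg/L

k = ln 2 / 15.5 = 0.04472 h⁻¹
Fraction remaining after one interval: e^(−kτ) = e^(−0.04472 × 12.0) = 0.5847
R = 1 / (1 − 0.5847) = 2.408
Css,max = 9.71 × 2.408 ≈ 23.4 µg/L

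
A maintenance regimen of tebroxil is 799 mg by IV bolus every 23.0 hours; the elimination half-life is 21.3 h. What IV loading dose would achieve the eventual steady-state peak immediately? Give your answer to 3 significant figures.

1520 mg

k = ln 2 / 21.3 = 0.03254 h⁻¹
Accumulation ratio R = 1 / (1 − e^(−kτ)) = 1 / (1 − e^(−0.03254×23.0)) = 1 / (1 − 0.4731) = 1.898
Loading dose = maintenance dose × R = 799 × 1.898 ≈ 1520 mg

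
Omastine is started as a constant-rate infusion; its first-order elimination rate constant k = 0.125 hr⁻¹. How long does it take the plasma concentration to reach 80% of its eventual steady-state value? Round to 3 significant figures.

f = 1 − e^(−kt)  ⇒  t = −ln(1 − f) / k
t = −ln(1 − 0.8) / 0.1250 = 1.609 / 0.1250 ≈ 12.9 hours

12.9 hours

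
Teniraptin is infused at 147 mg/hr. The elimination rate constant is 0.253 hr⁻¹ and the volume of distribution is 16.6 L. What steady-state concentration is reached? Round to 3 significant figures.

CL = k · V = 0.253 × 16.6 = 4.200 L/hr
Css = rate / CL = 147 / 4.200 ≈ 35.0 mg/L

35.0 mg/L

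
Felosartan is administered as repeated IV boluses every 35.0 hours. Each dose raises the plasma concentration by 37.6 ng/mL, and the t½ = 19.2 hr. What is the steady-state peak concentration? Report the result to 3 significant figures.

k = ln 2 / 19.2 = 0.03610 hr⁻¹
Fraction remaining after one interval: e^(−kτ) = e^(−0.03610 × 35.0) = 0.2826
R = 1 / (1 − 0.2826) = 1.394
Css,max = 37.6 × 1.394 ≈ 52.4 ng/mL

52.4 ng/mL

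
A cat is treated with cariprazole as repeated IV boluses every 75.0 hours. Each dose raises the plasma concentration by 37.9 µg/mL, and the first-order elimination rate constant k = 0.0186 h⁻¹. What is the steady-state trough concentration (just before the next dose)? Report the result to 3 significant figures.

12.5 µg/mL

Fraction remaining after one interval: e^(−kτ) = e^(−0.01860 × 75.0) = 0.2478
R = 1 / (1 − 0.2478) = 1.329
Css,max = 37.9 × 1.329 = 50.39 µg/mL
Css,min = Css,max × e^(−kτ) = 50.39 × 0.2478 ≈ 12.5 µg/mL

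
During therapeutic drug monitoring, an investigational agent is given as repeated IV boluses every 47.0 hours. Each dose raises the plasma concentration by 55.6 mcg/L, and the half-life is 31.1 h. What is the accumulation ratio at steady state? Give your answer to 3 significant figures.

k = ln 2 / 31.1 = 0.02229 h⁻¹
Fraction remaining after one interval: e^(−kτ) = e^(−0.02229 × 47.0) = 0.3508
R = 1 / (1 − 0.3508) = 1 / 0.6492 ≈ 1.54

1.54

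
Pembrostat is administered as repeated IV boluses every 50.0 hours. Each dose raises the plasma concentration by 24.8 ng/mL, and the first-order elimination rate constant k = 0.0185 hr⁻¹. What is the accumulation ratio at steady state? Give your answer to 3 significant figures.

1.66

Fraction remaining after one interval: e^(−kτ) = e^(−0.01850 × 50.0) = 0.3965
R = 1 / (1 − 0.3965) = 1 / 0.6035 ≈ 1.66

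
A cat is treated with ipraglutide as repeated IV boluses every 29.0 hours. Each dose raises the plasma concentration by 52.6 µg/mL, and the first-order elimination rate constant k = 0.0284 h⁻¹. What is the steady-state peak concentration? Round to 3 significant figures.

Fraction remaining after one interval: e^(−kτ) = e^(−0.02840 × 29.0) = 0.4388
R = 1 / (1 − 0.4388) = 1.782
Css,max = 52.6 × 1.782 ≈ 93.7 µg/mL

93.7 µg/mL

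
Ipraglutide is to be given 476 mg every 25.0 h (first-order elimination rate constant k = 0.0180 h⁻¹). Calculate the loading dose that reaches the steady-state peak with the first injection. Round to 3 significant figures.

Accumulation ratio R = 1 / (1 − e^(−kτ)) = 1 / (1 − e^(−0.01800×25.0)) = 1 / (1 − 0.6376) = 2.760
Loading dose = maintenance dose × R = 476 × 2.760 ≈ 1310 mg

1310 mg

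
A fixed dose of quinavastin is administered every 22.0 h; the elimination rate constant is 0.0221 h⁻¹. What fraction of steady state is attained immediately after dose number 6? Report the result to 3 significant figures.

0.946

f_n = 1 − e^(−nkτ) = 1 − e^(−6 × 0.02210 × 22.0) = 1 − e^(−2.917) = 1 − 0.05408 ≈ 0.946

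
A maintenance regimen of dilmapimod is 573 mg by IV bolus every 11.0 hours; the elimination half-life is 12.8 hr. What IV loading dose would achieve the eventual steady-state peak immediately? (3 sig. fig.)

k = ln 2 / 12.8 = 0.05415 hr⁻¹
Accumulation ratio R = 1 / (1 − e^(−kτ)) = 1 / (1 − e^(−0.05415×11.0)) = 1 / (1 − 0.5512) = 2.228
Loading dose = maintenance dose × R = 573 × 2.228 ≈ 1280 mg

1280 mg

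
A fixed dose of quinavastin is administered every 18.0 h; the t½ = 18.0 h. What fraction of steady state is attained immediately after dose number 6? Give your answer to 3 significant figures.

k = ln 2 / 18.0 = 0.03851 h⁻¹
f_n = 1 − e^(−nkτ) = 1 − e^(−6 × 0.03851 × 18.0) = 1 − e^(−4.159) = 1 − 0.01562 ≈ 0.984

0.984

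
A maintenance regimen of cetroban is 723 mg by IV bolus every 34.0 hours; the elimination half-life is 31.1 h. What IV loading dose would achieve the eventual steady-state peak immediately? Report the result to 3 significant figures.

1360 mg

k = ln 2 / 31.1 = 0.02229 h⁻¹
Accumulation ratio R = 1 / (1 − e^(−kτ)) = 1 / (1 − e^(−0.02229×34.0)) = 1 / (1 − 0.4687) = 1.882
Loading dose = maintenance dose × R = 723 × 1.882 ≈ 1360 mg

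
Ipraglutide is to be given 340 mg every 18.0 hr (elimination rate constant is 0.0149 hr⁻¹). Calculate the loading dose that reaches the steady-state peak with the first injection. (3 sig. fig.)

1450 mg

Accumulation ratio R = 1 / (1 − e^(−kτ)) = 1 / (1 − e^(−0.01490×18.0)) = 1 / (1 − 0.7648) = 4.251
Loading dose = maintenance dose × R = 340 × 4.251 ≈ 1450 mg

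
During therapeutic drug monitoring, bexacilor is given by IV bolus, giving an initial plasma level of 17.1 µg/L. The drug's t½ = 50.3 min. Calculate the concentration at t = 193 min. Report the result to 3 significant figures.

k = ln 2 / 50.3 = 0.01378 min⁻¹
C(t) = C₀ e^(−kt) = 17.1 × e^(−0.01378 × 193) = 17.1 × e^(−2.660) = 17.1 × 0.06998 ≈ 1.20 µg/L

1.20 µg/L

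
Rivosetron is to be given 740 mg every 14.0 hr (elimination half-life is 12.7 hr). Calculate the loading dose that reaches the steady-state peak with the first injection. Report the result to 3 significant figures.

k = ln 2 / 12.7 = 0.05458 hr⁻¹
Accumulation ratio R = 1 / (1 − e^(−kτ)) = 1 / (1 − e^(−0.05458×14.0)) = 1 / (1 − 0.4658) = 1.872
Loading dose = maintenance dose × R = 740 × 1.872 ≈ 1390 mg

1390 mg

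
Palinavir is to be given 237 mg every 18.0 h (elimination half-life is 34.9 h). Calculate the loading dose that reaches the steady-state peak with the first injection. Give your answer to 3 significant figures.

788 mg

k = ln 2 / 34.9 = 0.01986 h⁻¹
Accumulation ratio R = 1 / (1 − e^(−kτ)) = 1 / (1 − e^(−0.01986×18.0)) = 1 / (1 − 0.6994) = 3.327
Loading dose = maintenance dose × R = 237 × 3.327 ≈ 788 mg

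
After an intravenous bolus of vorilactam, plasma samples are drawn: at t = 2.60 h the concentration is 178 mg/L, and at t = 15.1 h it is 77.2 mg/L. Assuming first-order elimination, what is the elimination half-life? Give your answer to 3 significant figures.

k = ln(C₁/C₂) / (t₂ − t₁) = ln(178/77.2) / (15.1 − 2.60)
  = 0.8354 / 12.50 = 0.06683 h⁻¹
t½ = ln 2 / k = ln 2 / 0.06683 ≈ 10.4 hours

10.4 hours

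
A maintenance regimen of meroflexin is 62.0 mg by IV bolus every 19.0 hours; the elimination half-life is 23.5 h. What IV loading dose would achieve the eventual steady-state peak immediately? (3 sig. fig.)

145 mg

k = ln 2 / 23.5 = 0.02950 h⁻¹
Accumulation ratio R = 1 / (1 − e^(−kτ)) = 1 / (1 − e^(−0.02950×19.0)) = 1 / (1 − 0.5710) = 2.331
Loading dose = maintenance dose × R = 62.0 × 2.331 ≈ 145 mg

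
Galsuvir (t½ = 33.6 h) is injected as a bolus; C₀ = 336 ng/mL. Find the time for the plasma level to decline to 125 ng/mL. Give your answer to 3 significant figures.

47.9 hours

k = ln 2 / 33.6 = 0.02063 h⁻¹
C(t) = C₀ e^(−kt)  ⇒  t = ln(C₀/C) / k
t = ln(336/125) / 0.02063 = 0.9888 / 0.02063 ≈ 47.9 hours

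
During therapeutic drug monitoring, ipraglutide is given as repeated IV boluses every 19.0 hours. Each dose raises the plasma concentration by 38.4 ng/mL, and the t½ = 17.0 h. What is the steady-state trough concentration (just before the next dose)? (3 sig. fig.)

k = ln 2 / 17.0 = 0.04077 h⁻¹
Fraction remaining after one interval: e^(−kτ) = e^(−0.04077 × 19.0) = 0.4608
R = 1 / (1 − 0.4608) = 1.855
Css,max = 38.4 × 1.855 = 71.22 ng/mL
Css,min = Css,max × e^(−kτ) = 71.22 × 0.4608 ≈ 32.8 ng/mL

32.8 ng/mL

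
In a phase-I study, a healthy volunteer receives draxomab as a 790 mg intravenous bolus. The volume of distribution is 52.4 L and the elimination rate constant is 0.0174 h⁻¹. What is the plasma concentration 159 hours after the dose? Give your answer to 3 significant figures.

C₀ = dose / V = 790 / 52.4 = 15.08 mg/L
C(t) = C₀ e^(−kt) = 15.08 × e^(−0.01740 × 159) = 15.08 × e^(−2.767) = 15.08 × 0.06288 ≈ 0.948 mg/L

0.948 mg/L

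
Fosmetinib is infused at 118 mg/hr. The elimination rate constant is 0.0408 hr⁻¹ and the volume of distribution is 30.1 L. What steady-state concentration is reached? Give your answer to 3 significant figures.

CL = k · V = 0.0408 × 30.1 = 1.228 L/hr
Css = rate / CL = 118 / 1.228 ≈ 96.1 mg/L

96.1 mg/L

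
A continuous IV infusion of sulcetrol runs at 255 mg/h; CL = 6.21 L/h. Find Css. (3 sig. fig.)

41.1 µg/mL

Css = infusion rate / CL = 255 / 6.21 ≈ 41.1 µg/mL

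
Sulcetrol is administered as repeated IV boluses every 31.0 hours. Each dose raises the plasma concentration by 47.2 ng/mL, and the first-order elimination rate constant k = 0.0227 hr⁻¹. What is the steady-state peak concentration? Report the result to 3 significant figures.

Fraction remaining after one interval: e^(−kτ) = e^(−0.02270 × 31.0) = 0.4948
R = 1 / (1 − 0.4948) = 1.979
Css,max = 47.2 × 1.979 ≈ 93.4 ng/mL

93.4 ng/mL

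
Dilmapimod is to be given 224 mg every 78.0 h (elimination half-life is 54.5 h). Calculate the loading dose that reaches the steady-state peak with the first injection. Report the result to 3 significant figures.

k = ln 2 / 54.5 = 0.01272 h⁻¹
Accumulation ratio R = 1 / (1 − e^(−kτ)) = 1 / (1 − e^(−0.01272×78.0)) = 1 / (1 − 0.3708) = 1.589
Loading dose = maintenance dose × R = 224 × 1.589 ≈ 356 mg

356 mg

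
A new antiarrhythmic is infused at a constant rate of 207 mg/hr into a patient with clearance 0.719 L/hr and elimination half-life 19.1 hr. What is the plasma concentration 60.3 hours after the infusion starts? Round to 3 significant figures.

Css = rate / CL = 207 / 0.719 = 287.9 µg/mL
k = ln 2 / 19.1 = 0.03629 hr⁻¹
C(t) = Css (1 − e^(−kt)) = 287.9 × (1 − e^(−2.188)) = 287.9 × 0.8879 ≈ 256 µg/mL

256 µg/mL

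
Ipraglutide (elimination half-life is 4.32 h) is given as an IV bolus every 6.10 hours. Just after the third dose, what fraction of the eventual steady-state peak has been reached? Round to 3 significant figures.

k = ln 2 / 4.32 = 0.1605 h⁻¹
f_n = 1 − e^(−nkτ) = 1 − e^(−3 × 0.1605 × 6.10) = 1 − e^(−2.936) = 1 − 0.05306 ≈ 0.947

0.947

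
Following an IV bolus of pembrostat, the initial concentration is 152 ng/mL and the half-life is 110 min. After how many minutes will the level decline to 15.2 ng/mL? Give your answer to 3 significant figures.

365 minutes

k = ln 2 / 110 = 0.006301 min⁻¹
C(t) = C₀ e^(−kt)  ⇒  t = ln(C₀/C) / k
t = ln(152/15.2) / 0.006301 = 2.303 / 0.006301 ≈ 365 minutes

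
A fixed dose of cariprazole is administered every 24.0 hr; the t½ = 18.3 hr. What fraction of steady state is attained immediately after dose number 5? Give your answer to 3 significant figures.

k = ln 2 / 18.3 = 0.03788 hr⁻¹
f_n = 1 − e^(−nkτ) = 1 − e^(−5 × 0.03788 × 24.0) = 1 − e^(−4.545) = 1 − 0.01062 ≈ 0.989

0.989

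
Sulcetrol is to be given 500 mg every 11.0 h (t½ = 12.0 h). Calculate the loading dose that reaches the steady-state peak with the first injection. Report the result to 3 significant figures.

k = ln 2 / 12.0 = 0.05776 h⁻¹
Accumulation ratio R = 1 / (1 − e^(−kτ)) = 1 / (1 − e^(−0.05776×11.0)) = 1 / (1 − 0.5297) = 2.126
Loading dose = maintenance dose × R = 500 × 2.126 ≈ 1060 mg

1060 mg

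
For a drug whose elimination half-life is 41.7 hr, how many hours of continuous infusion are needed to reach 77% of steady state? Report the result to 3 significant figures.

k = ln 2 / 41.7 = 0.01662 hr⁻¹
f = 1 − e^(−kt)  ⇒  t = −ln(1 − f) / k
t = −ln(1 − 0.77) / 0.01662 = 1.470 / 0.01662 ≈ 88.4 hours

88.4 hours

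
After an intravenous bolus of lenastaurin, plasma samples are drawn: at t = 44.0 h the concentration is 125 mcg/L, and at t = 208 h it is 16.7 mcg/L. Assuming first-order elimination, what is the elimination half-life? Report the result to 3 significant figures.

56.5 hours

k = ln(C₁/C₂) / (t₂ − t₁) = ln(125/16.7) / (208 − 44.0)
  = 2.013 / 164.0 = 0.01227 h⁻¹
t½ = ln 2 / k = ln 2 / 0.01227 ≈ 56.5 hours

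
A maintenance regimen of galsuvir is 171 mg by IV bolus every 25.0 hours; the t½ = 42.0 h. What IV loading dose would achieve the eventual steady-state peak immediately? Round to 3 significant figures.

k = ln 2 / 42.0 = 0.01650 h⁻¹
Accumulation ratio R = 1 / (1 − e^(−kτ)) = 1 / (1 − e^(−0.01650×25.0)) = 1 / (1 − 0.6619) = 2.958
Loading dose = maintenance dose × R = 171 × 2.958 ≈ 506 mg

506 mg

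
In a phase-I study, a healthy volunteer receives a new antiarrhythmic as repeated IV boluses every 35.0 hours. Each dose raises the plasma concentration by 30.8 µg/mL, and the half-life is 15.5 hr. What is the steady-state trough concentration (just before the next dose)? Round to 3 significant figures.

k = ln 2 / 15.5 = 0.04472 hr⁻¹
Fraction remaining after one interval: e^(−kτ) = e^(−0.04472 × 35.0) = 0.2091
R = 1 / (1 − 0.2091) = 1.264
Css,max = 30.8 × 1.264 = 38.94 µg/mL
Css,min = Css,max × e^(−kτ) = 38.94 × 0.2091 ≈ 8.14 µg/mL

8.14 µg/mL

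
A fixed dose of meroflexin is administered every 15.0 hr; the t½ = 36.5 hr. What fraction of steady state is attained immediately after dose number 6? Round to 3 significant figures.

0.819

k = ln 2 / 36.5 = 0.01899 hr⁻¹
f_n = 1 − e^(−nkτ) = 1 − e^(−6 × 0.01899 × 15.0) = 1 − e^(−1.709) = 1 − 0.1810 ≈ 0.819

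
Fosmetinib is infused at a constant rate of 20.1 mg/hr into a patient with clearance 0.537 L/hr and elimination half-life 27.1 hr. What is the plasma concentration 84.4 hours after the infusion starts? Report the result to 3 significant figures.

Css = rate / CL = 20.1 / 0.537 = 37.43 mg/L
k = ln 2 / 27.1 = 0.02558 hr⁻¹
C(t) = Css (1 − e^(−kt)) = 37.43 × (1 − e^(−2.159)) = 37.43 × 0.8845 ≈ 33.1 mg/L

33.1 mg/L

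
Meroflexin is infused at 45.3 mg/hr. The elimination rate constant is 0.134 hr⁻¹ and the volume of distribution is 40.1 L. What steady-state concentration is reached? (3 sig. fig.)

8.43 mg/L

CL = k · V = 0.134 × 40.1 = 5.373 L/hr
Css = rate / CL = 45.3 / 5.373 ≈ 8.43 mg/L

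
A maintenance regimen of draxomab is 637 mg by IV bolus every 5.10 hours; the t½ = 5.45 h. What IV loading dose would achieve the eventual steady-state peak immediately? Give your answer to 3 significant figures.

1330 mg

k = ln 2 / 5.45 = 0.1272 h⁻¹
Accumulation ratio R = 1 / (1 − e^(−kτ)) = 1 / (1 − e^(−0.1272×5.10)) = 1 / (1 − 0.5228) = 2.095
Loading dose = maintenance dose × R = 637 × 2.095 ≈ 1330 mg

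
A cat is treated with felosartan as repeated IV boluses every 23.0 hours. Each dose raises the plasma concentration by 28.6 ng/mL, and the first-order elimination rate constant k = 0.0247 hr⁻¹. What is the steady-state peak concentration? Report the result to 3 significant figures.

66.0 ng/mL

Fraction remaining after one interval: e^(−kτ) = e^(−0.02470 × 23.0) = 0.5666
R = 1 / (1 − 0.5666) = 2.307
Css,max = 28.6 × 2.307 ≈ 66.0 ng/mL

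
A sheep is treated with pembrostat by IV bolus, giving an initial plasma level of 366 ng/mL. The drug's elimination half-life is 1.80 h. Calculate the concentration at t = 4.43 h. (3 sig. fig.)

66.5 ng/mL

k = ln 2 / 1.80 = 0.3851 h⁻¹
4.43 h is 2.461 half-lives, so C = 366 × (1/2)^2.461 = 366 × 0.1816 ≈ 66.5 ng/mL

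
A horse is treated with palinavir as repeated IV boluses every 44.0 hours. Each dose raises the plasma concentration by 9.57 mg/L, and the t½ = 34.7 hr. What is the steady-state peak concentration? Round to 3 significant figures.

16.4 mg/L

k = ln 2 / 34.7 = 0.01998 hr⁻¹
Fraction remaining after one interval: e^(−kτ) = e^(−0.01998 × 44.0) = 0.4152
R = 1 / (1 − 0.4152) = 1.710
Css,max = 9.57 × 1.710 ≈ 16.4 mg/L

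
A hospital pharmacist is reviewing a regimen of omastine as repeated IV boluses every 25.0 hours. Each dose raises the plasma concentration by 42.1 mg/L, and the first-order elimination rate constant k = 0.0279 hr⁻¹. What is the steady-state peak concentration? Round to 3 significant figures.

Fraction remaining after one interval: e^(−kτ) = e^(−0.02790 × 25.0) = 0.4978
R = 1 / (1 − 0.4978) = 1.991
Css,max = 42.1 × 1.991 ≈ 83.8 mg/L

83.8 mg/L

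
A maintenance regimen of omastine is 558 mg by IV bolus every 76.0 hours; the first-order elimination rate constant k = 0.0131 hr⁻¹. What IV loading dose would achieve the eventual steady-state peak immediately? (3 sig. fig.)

885 mg

Accumulation ratio R = 1 / (1 − e^(−kτ)) = 1 / (1 − e^(−0.01310×76.0)) = 1 / (1 − 0.3695) = 1.586
Loading dose = maintenance dose × R = 558 × 1.586 ≈ 885 mg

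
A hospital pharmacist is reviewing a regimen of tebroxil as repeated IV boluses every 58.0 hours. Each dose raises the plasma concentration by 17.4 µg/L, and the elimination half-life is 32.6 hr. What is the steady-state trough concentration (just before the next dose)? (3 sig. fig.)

k = ln 2 / 32.6 = 0.02126 hr⁻¹
Fraction remaining after one interval: e^(−kτ) = e^(−0.02126 × 58.0) = 0.2914
R = 1 / (1 − 0.2914) = 1.411
Css,max = 17.4 × 1.411 = 24.55 µg/L
Css,min = Css,max × e^(−kτ) = 24.55 × 0.2914 ≈ 7.15 µg/L

7.15 µg/L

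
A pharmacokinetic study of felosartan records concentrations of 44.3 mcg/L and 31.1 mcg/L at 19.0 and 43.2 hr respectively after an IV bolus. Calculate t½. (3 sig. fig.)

k = ln(C₁/C₂) / (t₂ − t₁) = ln(44.3/31.1) / (43.2 − 19.0)
  = 0.3538 / 24.20 = 0.01462 hr⁻¹
t½ = ln 2 / k = ln 2 / 0.01462 ≈ 47.4 hours

47.4 hours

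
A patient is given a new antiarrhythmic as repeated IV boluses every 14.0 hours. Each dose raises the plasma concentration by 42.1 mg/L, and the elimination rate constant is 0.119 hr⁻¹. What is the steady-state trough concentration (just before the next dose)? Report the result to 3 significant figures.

9.81 mg/L

Fraction remaining after one interval: e^(−kτ) = e^(−0.1190 × 14.0) = 0.1890
R = 1 / (1 − 0.1890) = 1.233
Css,max = 42.1 × 1.233 = 51.91 mg/L
Css,min = Css,max × e^(−kτ) = 51.91 × 0.1890 ≈ 9.81 mg/L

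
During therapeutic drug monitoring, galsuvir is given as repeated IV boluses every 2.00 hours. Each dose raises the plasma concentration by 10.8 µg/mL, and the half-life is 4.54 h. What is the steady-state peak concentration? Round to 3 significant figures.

k = ln 2 / 4.54 = 0.1527 h⁻¹
Fraction remaining after one interval: e^(−kτ) = e^(−0.1527 × 2.00) = 0.7369
R = 1 / (1 − 0.7369) = 3.800
Css,max = 10.8 × 3.800 ≈ 41.0 µg/mL

41.0 µg/mL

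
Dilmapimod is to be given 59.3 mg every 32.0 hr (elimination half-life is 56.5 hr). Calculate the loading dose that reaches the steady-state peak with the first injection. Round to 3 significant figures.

k = ln 2 / 56.5 = 0.01227 hr⁻¹
Accumulation ratio R = 1 / (1 − e^(−kτ)) = 1 / (1 − e^(−0.01227×32.0)) = 1 / (1 − 0.6753) = 3.080
Loading dose = maintenance dose × R = 59.3 × 3.080 ≈ 183 mg

183 mg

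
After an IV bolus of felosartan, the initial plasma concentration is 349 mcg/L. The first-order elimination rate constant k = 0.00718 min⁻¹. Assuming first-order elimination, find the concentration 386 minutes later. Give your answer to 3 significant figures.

C(t) = C₀ e^(−kt) = 349 × e^(−0.007180 × 386) = 349 × e^(−2.771) = 349 × 0.06257 ≈ 21.8 mcg/L

21.8 mcg/L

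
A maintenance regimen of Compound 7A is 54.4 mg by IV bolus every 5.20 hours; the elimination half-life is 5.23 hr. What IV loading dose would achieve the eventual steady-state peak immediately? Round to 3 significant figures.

109 mg

k = ln 2 / 5.23 = 0.1325 hr⁻¹
Accumulation ratio R = 1 / (1 − e^(−kτ)) = 1 / (1 − e^(−0.1325×5.20)) = 1 / (1 − 0.5020) = 2.008
Loading dose = maintenance dose × R = 54.4 × 2.008 ≈ 109 mg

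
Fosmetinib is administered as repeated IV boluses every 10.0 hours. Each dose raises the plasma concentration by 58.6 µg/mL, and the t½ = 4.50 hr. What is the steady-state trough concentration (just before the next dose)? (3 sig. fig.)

16.0 µg/mL

k = ln 2 / 4.50 = 0.1540 hr⁻¹
Fraction remaining after one interval: e^(−kτ) = e^(−0.1540 × 10.0) = 0.2143
R = 1 / (1 − 0.2143) = 1.273
Css,max = 58.6 × 1.273 = 74.58 µg/mL
Css,min = Css,max × e^(−kτ) = 74.58 × 0.2143 ≈ 16.0 µg/mL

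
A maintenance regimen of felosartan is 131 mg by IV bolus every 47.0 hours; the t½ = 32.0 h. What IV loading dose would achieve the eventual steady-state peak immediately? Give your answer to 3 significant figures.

k = ln 2 / 32.0 = 0.02166 h⁻¹
Accumulation ratio R = 1 / (1 − e^(−kτ)) = 1 / (1 − e^(−0.02166×47.0)) = 1 / (1 − 0.3613) = 1.566
Loading dose = maintenance dose × R = 131 × 1.566 ≈ 205 mg

205 mg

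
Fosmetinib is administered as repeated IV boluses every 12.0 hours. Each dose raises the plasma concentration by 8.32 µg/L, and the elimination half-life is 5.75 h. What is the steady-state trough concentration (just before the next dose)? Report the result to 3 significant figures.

k = ln 2 / 5.75 = 0.1205 h⁻¹
Fraction remaining after one interval: e^(−kτ) = e^(−0.1205 × 12.0) = 0.2354
R = 1 / (1 − 0.2354) = 1.308
Css,max = 8.32 × 1.308 = 10.88 µg/L
Css,min = Css,max × e^(−kτ) = 10.88 × 0.2354 ≈ 2.56 µg/L

2.56 µg/L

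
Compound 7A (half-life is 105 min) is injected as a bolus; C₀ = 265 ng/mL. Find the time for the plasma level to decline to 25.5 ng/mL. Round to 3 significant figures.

k = ln 2 / 105 = 0.006601 min⁻¹
C(t) = C₀ e^(−kt)  ⇒  t = ln(C₀/C) / k
t = ln(265/25.5) / 0.006601 = 2.341 / 0.006601 ≈ 355 minutes

355 minutes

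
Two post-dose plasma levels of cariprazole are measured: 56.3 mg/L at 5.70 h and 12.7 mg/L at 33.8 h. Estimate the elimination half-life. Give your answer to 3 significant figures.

k = ln(C₁/C₂) / (t₂ − t₁) = ln(56.3/12.7) / (33.8 − 5.70)
  = 1.489 / 28.10 = 0.05299 h⁻¹
t½ = ln 2 / k = ln 2 / 0.05299 ≈ 13.1 hours

13.1 hours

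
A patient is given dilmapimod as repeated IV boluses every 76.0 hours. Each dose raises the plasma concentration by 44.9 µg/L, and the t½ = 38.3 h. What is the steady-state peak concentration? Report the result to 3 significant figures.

60.1 µg/L

k = ln 2 / 38.3 = 0.01810 h⁻¹
Fraction remaining after one interval: e^(−kτ) = e^(−0.01810 × 76.0) = 0.2527
R = 1 / (1 − 0.2527) = 1.338
Css,max = 44.9 × 1.338 ≈ 60.1 µg/L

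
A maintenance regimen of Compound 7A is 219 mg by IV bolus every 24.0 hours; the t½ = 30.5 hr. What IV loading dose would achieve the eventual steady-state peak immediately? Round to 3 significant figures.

521 mg

k = ln 2 / 30.5 = 0.02273 hr⁻¹
Accumulation ratio R = 1 / (1 − e^(−kτ)) = 1 / (1 − e^(−0.02273×24.0)) = 1 / (1 − 0.5796) = 2.379
Loading dose = maintenance dose × R = 219 × 2.379 ≈ 521 mg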